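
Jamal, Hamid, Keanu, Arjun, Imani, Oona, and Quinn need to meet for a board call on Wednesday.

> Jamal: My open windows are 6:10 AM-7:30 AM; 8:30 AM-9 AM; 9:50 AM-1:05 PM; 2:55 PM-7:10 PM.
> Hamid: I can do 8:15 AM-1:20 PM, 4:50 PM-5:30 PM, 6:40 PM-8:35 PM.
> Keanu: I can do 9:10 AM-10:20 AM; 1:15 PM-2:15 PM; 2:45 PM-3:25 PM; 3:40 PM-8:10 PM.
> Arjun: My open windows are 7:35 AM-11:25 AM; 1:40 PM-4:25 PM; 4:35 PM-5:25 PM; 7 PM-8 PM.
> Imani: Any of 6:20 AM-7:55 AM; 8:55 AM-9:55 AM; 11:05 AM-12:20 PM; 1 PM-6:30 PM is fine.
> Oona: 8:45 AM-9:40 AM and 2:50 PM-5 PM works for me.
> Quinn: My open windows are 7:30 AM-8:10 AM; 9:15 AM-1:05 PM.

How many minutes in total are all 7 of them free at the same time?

0

Jamal ∩ Hamid: 08:30-09:00, 09:50-13:05, 16:50-17:30, 18:40-19:10.
Jamal ∩ Hamid ∩ Keanu: 09:50-10:20, 16:50-17:30, 18:40-19:10.
Jamal ∩ Hamid ∩ Keanu ∩ Arjun: 09:50-10:20, 16:50-17:25, 19:00-19:10.
Jamal ∩ Hamid ∩ Keanu ∩ Arjun ∩ Imani: 09:50-09:55, 16:50-17:25.
Jamal ∩ Hamid ∩ Keanu ∩ Arjun ∩ Imani ∩ Oona: 16:50-17:00.
Jamal ∩ Hamid ∩ Keanu ∩ Arjun ∩ Imani ∩ Oona ∩ Quinn: ∅.
There is no time when everyone is free.
There is no common window, so the total is 0 minutes.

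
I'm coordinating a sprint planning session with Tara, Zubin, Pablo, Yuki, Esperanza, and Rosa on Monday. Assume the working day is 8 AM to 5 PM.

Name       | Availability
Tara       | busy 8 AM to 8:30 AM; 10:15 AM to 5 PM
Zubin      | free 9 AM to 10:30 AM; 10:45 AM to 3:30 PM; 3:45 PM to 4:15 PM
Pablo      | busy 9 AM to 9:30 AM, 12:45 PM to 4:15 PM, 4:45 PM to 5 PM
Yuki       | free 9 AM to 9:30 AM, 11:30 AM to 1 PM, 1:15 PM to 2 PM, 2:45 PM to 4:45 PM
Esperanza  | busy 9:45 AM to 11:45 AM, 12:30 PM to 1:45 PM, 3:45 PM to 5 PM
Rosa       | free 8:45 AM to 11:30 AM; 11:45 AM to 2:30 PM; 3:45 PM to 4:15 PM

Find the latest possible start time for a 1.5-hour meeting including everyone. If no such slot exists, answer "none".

none

Tara free: 08:30-10:15 (invert busy blocks within the working day).
Zubin free: 09:00-10:30, 10:45-15:30, 15:45-16:15.
Pablo free: 08:00-09:00, 09:30-12:45, 16:15-16:45 (invert busy blocks within the working day).
Yuki free: 09:00-09:30, 11:30-13:00, 13:15-14:00, 14:45-16:45.
Esperanza free: 08:00-09:45, 11:45-12:30, 13:45-15:45 (invert busy blocks within the working day).
Rosa free: 08:45-11:30, 11:45-14:30, 15:45-16:15.
Tara ∩ Zubin: 09:00-10:15.
Tara ∩ Zubin ∩ Pablo: 09:30-10:15.
Tara ∩ Zubin ∩ Pablo ∩ Yuki: ∅.
Tara ∩ Zubin ∩ Pablo ∩ Yuki ∩ Esperanza: ∅.
Tara ∩ Zubin ∩ Pablo ∩ Yuki ∩ Esperanza ∩ Rosa: ∅.
There is no time when everyone is free.
No common window is at least 90 minutes long.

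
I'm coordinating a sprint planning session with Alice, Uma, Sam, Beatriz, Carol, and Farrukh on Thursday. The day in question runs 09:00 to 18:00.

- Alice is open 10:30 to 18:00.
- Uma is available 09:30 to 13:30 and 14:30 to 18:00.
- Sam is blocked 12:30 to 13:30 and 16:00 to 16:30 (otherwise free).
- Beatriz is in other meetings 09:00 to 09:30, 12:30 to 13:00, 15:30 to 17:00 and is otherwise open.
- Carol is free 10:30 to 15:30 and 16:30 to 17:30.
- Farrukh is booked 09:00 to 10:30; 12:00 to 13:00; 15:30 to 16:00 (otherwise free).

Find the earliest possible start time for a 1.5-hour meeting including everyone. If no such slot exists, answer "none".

Alice free: 10:30-18:00.
Uma free: 09:30-13:30, 14:30-18:00.
Sam free: 09:00-12:30, 13:30-16:00, 16:30-18:00 (invert busy blocks within the working day).
Beatriz free: 09:30-12:30, 13:00-15:30, 17:00-18:00 (invert busy blocks within the working day).
Carol free: 10:30-15:30, 16:30-17:30.
Farrukh free: 10:30-12:00, 13:00-15:30, 16:00-18:00 (invert busy blocks within the working day).
Alice ∩ Uma: 10:30-13:30, 14:30-18:00.
Alice ∩ Uma ∩ Sam: 10:30-12:30, 14:30-16:00, 16:30-18:00.
Alice ∩ Uma ∩ Sam ∩ Beatriz: 10:30-12:30, 14:30-15:30, 17:00-18:00.
Alice ∩ Uma ∩ Sam ∩ Beatriz ∩ Carol: 10:30-12:30, 14:30-15:30, 17:00-17:30.
Alice ∩ Uma ∩ Sam ∩ Beatriz ∩ Carol ∩ Farrukh: 10:30-12:00, 14:30-15:30, 17:00-17:30.
The first common window of at least 90 minutes is 10:30-12:00, so the earliest start is 10:30.

10:30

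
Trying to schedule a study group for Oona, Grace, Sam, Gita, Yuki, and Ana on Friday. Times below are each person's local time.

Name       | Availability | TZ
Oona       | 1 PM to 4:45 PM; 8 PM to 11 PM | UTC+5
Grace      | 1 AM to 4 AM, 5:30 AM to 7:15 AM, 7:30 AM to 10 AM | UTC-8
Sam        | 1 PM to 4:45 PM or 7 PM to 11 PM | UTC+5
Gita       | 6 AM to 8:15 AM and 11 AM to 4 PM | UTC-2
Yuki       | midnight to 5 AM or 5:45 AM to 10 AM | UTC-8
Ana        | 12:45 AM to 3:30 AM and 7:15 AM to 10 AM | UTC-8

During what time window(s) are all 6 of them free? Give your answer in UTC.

Oona in UTC: 08:00-11:45, 15:00-18:00 (subtract 5h to convert from UTC+5).
Grace in UTC: 09:00-12:00, 13:30-15:15, 15:30-18:00 (add 8h to convert from UTC-8).
Sam in UTC: 08:00-11:45, 14:00-18:00 (subtract 5h to convert from UTC+5).
Gita in UTC: 08:00-10:15, 13:00-18:00 (add 2h to convert from UTC-2).
Yuki in UTC: 08:00-13:00, 13:45-18:00 (add 8h to convert from UTC-8).
Ana in UTC: 08:45-11:30, 15:15-18:00 (add 8h to convert from UTC-8).
Oona ∩ Grace: 09:00-11:45, 15:00-15:15, 15:30-18:00.
Oona ∩ Grace ∩ Sam: 09:00-11:45, 15:00-15:15, 15:30-18:00.
Oona ∩ Grace ∩ Sam ∩ Gita: 09:00-10:15, 15:00-15:15, 15:30-18:00.
Oona ∩ Grace ∩ Sam ∩ Gita ∩ Yuki: 09:00-10:15, 15:00-15:15, 15:30-18:00.
Oona ∩ Grace ∩ Sam ∩ Gita ∩ Yuki ∩ Ana: 09:00-10:15, 15:30-18:00.
Those are the intersection windows.

09:00-10:15, 15:30-18:00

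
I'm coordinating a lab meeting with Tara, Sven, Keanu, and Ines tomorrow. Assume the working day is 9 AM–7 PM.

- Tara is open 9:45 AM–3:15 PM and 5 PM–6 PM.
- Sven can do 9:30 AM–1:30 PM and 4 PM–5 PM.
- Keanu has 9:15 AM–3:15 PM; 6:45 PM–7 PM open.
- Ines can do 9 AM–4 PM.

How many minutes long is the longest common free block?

Tara ∩ Sven: 09:45-13:30.
Tara ∩ Sven ∩ Keanu: 09:45-13:30.
Tara ∩ Sven ∩ Keanu ∩ Ines: 09:45-13:30.
Those are the intersection windows.
The longest is 09:45-13:30 at 225 minutes.

225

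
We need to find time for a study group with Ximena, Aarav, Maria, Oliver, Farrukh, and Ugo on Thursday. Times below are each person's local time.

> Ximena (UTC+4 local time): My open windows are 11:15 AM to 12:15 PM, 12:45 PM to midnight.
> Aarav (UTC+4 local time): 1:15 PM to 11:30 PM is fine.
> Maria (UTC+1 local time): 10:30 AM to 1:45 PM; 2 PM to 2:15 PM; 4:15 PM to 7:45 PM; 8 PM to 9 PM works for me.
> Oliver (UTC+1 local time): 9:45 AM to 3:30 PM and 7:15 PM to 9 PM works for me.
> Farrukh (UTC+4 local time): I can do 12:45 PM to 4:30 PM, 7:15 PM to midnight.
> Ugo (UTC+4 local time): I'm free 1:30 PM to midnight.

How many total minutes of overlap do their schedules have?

Ximena in UTC: 07:15-08:15, 08:45-20:00 (subtract 4h to convert from UTC+4).
Aarav in UTC: 09:15-19:30 (subtract 4h to convert from UTC+4).
Maria in UTC: 09:30-12:45, 13:00-13:15, 15:15-18:45, 19:00-20:00 (subtract 1h to convert from UTC+1).
Oliver in UTC: 08:45-14:30, 18:15-20:00 (subtract 1h to convert from UTC+1).
Farrukh in UTC: 08:45-12:30, 15:15-20:00 (subtract 4h to convert from UTC+4).
Ugo in UTC: 09:30-20:00 (subtract 4h to convert from UTC+4).
Ximena ∩ Aarav: 09:15-19:30.
Ximena ∩ Aarav ∩ Maria: 09:30-12:45, 13:00-13:15, 15:15-18:45, 19:00-19:30.
Ximena ∩ Aarav ∩ Maria ∩ Oliver: 09:30-12:45, 13:00-13:15, 18:15-18:45, 19:00-19:30.
Ximena ∩ Aarav ∩ Maria ∩ Oliver ∩ Farrukh: 09:30-12:30, 18:15-18:45, 19:00-19:30.
Ximena ∩ Aarav ∩ Maria ∩ Oliver ∩ Farrukh ∩ Ugo: 09:30-12:30, 18:15-18:45, 19:00-19:30.
So the common availability across everyone is 09:30-12:30, 18:15-18:45, 19:00-19:30.
Summing the common windows: 180 + 30 + 30 = 240 minutes.

240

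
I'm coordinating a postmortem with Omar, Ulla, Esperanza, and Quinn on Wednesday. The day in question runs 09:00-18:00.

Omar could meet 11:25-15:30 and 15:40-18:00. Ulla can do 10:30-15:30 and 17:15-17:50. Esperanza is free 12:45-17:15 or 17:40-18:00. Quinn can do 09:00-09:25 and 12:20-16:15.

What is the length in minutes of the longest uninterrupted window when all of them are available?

Omar ∩ Ulla: 11:25-15:30, 17:15-17:50.
Omar ∩ Ulla ∩ Esperanza: 12:45-15:30, 17:40-17:50.
Omar ∩ Ulla ∩ Esperanza ∩ Quinn: 12:45-15:30.
The longest is 12:45-15:30 at 165 minutes.

165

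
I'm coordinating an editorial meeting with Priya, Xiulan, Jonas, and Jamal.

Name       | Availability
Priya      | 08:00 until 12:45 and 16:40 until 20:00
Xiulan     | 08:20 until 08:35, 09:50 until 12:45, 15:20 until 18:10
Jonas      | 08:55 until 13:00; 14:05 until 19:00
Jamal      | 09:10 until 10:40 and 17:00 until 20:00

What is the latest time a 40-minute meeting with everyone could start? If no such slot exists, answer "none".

Priya ∩ Xiulan: 08:20-08:35, 09:50-12:45, 16:40-18:10.
Priya ∩ Xiulan ∩ Jonas: 09:50-12:45, 16:40-18:10.
Priya ∩ Xiulan ∩ Jonas ∩ Jamal: 09:50-10:40, 17:00-18:10.
The last common window of at least 40 minutes is 17:00-18:10; a 40-minute meeting can start as late as 17:30 and still end by 18:10.

17:30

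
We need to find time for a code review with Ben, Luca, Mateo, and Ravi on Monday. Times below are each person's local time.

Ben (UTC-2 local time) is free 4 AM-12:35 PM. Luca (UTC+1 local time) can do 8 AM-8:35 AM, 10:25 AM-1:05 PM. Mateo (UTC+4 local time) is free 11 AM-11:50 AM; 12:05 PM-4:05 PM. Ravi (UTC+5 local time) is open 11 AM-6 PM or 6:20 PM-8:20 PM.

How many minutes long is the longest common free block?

Ben in UTC: 06:00-14:35 (add 2h to convert from UTC-2).
Luca in UTC: 07:00-07:35, 09:25-12:05 (subtract 1h to convert from UTC+1).
Mateo in UTC: 07:00-07:50, 08:05-12:05 (subtract 4h to convert from UTC+4).
Ravi in UTC: 06:00-13:00, 13:20-15:20 (subtract 5h to convert from UTC+5).
Ben ∩ Luca: 07:00-07:35, 09:25-12:05.
Ben ∩ Luca ∩ Mateo: 07:00-07:35, 09:25-12:05.
Ben ∩ Luca ∩ Mateo ∩ Ravi: 07:00-07:35, 09:25-12:05.
So the common availability across everyone is 07:00-07:35, 09:25-12:05.
The longest is 09:25-12:05 at 160 minutes.

160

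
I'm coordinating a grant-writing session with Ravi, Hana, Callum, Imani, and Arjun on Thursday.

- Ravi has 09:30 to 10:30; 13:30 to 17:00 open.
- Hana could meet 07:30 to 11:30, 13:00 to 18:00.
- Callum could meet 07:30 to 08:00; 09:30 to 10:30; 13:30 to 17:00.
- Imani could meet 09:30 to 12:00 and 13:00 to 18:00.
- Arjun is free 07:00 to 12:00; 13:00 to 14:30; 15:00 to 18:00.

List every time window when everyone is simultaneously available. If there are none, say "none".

09:30-10:30, 13:30-14:30, 15:00-17:00

Ravi ∩ Hana: 09:30-10:30, 13:30-17:00.
Ravi ∩ Hana ∩ Callum: 09:30-10:30, 13:30-17:00.
Ravi ∩ Hana ∩ Callum ∩ Imani: 09:30-10:30, 13:30-17:00.
Ravi ∩ Hana ∩ Callum ∩ Imani ∩ Arjun: 09:30-10:30, 13:30-14:30, 15:00-17:00.
So the common availability across everyone is 09:30-10:30, 13:30-14:30, 15:00-17:00.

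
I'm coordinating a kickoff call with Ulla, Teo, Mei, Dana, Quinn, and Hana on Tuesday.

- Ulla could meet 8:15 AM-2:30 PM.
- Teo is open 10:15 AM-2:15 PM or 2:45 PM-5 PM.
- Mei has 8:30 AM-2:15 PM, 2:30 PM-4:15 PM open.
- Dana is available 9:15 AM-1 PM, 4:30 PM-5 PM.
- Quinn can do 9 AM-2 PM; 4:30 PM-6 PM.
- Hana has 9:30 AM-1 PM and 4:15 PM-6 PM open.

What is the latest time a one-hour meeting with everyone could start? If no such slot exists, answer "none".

Ulla ∩ Teo: 10:15-14:15.
Ulla ∩ Teo ∩ Mei: 10:15-14:15.
Ulla ∩ Teo ∩ Mei ∩ Dana: 10:15-13:00.
Ulla ∩ Teo ∩ Mei ∩ Dana ∩ Quinn: 10:15-13:00.
Ulla ∩ Teo ∩ Mei ∩ Dana ∩ Quinn ∩ Hana: 10:15-13:00.
The last common window of at least 60 minutes is 10:15-13:00; a 60-minute meeting can start as late as 12:00 and still end by 13:00.

12:00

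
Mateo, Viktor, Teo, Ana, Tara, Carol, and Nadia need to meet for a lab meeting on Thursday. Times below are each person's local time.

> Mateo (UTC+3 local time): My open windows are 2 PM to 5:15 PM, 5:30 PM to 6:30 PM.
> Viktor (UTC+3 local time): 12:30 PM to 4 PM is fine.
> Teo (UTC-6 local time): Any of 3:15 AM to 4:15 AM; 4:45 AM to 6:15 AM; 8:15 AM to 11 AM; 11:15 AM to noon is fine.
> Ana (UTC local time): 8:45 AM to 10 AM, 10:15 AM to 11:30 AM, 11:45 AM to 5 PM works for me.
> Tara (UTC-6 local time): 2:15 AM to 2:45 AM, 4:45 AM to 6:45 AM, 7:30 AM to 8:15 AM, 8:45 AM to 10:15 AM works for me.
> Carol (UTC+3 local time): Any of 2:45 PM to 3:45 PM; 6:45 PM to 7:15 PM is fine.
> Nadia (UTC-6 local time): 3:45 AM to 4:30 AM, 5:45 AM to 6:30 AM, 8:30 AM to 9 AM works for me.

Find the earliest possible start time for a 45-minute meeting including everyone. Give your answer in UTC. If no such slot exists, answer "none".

Mateo in UTC: 11:00-14:15, 14:30-15:30 (subtract 3h to convert from UTC+3).
Viktor in UTC: 09:30-13:00 (subtract 3h to convert from UTC+3).
Teo in UTC: 09:15-10:15, 10:45-12:15, 14:15-17:00, 17:15-18:00 (add 6h to convert from UTC-6).
Ana in UTC: 08:45-10:00, 10:15-11:30, 11:45-17:00.
Tara in UTC: 08:15-08:45, 10:45-12:45, 13:30-14:15, 14:45-16:15 (add 6h to convert from UTC-6).
Carol in UTC: 11:45-12:45, 15:45-16:15 (subtract 3h to convert from UTC+3).
Nadia in UTC: 09:45-10:30, 11:45-12:30, 14:30-15:00 (add 6h to convert from UTC-6).
Mateo ∩ Viktor: 11:00-13:00.
Mateo ∩ Viktor ∩ Teo: 11:00-12:15.
Mateo ∩ Viktor ∩ Teo ∩ Ana: 11:00-11:30, 11:45-12:15.
Mateo ∩ Viktor ∩ Teo ∩ Ana ∩ Tara: 11:00-11:30, 11:45-12:15.
Mateo ∩ Viktor ∩ Teo ∩ Ana ∩ Tara ∩ Carol: 11:45-12:15.
Mateo ∩ Viktor ∩ Teo ∩ Ana ∩ Tara ∩ Carol ∩ Nadia: 11:45-12:15.
So the common availability across everyone is 11:45-12:15.
No common window is at least 45 minutes long.

none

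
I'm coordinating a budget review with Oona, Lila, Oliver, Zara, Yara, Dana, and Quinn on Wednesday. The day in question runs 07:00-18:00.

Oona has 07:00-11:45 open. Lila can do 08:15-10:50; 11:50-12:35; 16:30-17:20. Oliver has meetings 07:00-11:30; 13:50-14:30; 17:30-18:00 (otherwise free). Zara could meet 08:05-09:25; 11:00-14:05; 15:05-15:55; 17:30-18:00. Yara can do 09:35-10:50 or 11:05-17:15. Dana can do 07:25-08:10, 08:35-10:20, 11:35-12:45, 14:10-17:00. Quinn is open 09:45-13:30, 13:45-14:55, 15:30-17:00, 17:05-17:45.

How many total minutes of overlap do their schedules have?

0

Oona free: 07:00-11:45.
Lila free: 08:15-10:50, 11:50-12:35, 16:30-17:20.
Oliver free: 11:30-13:50, 14:30-17:30 (invert busy blocks within the working day).
Zara free: 08:05-09:25, 11:00-14:05, 15:05-15:55, 17:30-18:00.
Yara free: 09:35-10:50, 11:05-17:15.
Dana free: 07:25-08:10, 08:35-10:20, 11:35-12:45, 14:10-17:00.
Quinn free: 09:45-13:30, 13:45-14:55, 15:30-17:00, 17:05-17:45.
Oona ∩ Lila: 08:15-10:50.
Oona ∩ Lila ∩ Oliver: ∅.
Oona ∩ Lila ∩ Oliver ∩ Zara: ∅.
Oona ∩ Lila ∩ Oliver ∩ Zara ∩ Yara: ∅.
Oona ∩ Lila ∩ Oliver ∩ Zara ∩ Yara ∩ Dana: ∅.
Oona ∩ Lila ∩ Oliver ∩ Zara ∩ Yara ∩ Dana ∩ Quinn: ∅.
There is no time when everyone is free.
There is no common window, so the total is 0 minutes.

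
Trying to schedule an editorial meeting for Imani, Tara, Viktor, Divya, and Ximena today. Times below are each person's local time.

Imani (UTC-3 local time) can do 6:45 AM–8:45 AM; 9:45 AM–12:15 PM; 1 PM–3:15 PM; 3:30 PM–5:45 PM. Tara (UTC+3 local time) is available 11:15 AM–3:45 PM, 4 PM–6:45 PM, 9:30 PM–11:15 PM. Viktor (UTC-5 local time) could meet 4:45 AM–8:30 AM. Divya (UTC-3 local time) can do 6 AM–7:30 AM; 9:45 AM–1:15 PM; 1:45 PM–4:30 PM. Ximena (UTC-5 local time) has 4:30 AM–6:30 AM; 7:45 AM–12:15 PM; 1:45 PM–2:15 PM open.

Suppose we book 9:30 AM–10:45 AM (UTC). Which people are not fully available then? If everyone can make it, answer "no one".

Imani in UTC: 09:45-11:45, 12:45-15:15, 16:00-18:15, 18:30-20:45 (add 3h to convert from UTC-3).
Tara in UTC: 08:15-12:45, 13:00-15:45, 18:30-20:15 (subtract 3h to convert from UTC+3).
Viktor in UTC: 09:45-13:30 (add 5h to convert from UTC-5).
Divya in UTC: 09:00-10:30, 12:45-16:15, 16:45-19:30 (add 3h to convert from UTC-3).
Ximena in UTC: 09:30-11:30, 12:45-17:15, 18:45-19:15 (add 5h to convert from UTC-5).
Imani: not fully free for 09:30-10:45. Tara: free for 09:30-10:45. Viktor: not fully free for 09:30-10:45. Divya: not fully free for 09:30-10:45. Ximena: free for 09:30-10:45.

Divya, Imani, Viktor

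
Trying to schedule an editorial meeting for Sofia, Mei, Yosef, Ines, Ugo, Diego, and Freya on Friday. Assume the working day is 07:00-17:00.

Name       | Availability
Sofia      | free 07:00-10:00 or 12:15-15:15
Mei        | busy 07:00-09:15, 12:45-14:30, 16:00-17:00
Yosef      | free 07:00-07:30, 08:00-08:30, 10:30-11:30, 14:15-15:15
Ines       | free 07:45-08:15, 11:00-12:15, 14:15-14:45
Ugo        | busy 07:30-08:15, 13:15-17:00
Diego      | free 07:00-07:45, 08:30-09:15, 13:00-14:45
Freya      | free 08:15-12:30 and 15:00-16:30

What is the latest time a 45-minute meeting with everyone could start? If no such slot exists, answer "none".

Sofia free: 07:00-10:00, 12:15-15:15.
Mei free: 09:15-12:45, 14:30-16:00 (invert busy blocks within the working day).
Yosef free: 07:00-07:30, 08:00-08:30, 10:30-11:30, 14:15-15:15.
Ines free: 07:45-08:15, 11:00-12:15, 14:15-14:45.
Ugo free: 07:00-07:30, 08:15-13:15 (invert busy blocks within the working day).
Diego free: 07:00-07:45, 08:30-09:15, 13:00-14:45.
Freya free: 08:15-12:30, 15:00-16:30.
Sofia ∩ Mei: 09:15-10:00, 12:15-12:45, 14:30-15:15.
Sofia ∩ Mei ∩ Yosef: 14:30-15:15.
Sofia ∩ Mei ∩ Yosef ∩ Ines: 14:30-14:45.
Sofia ∩ Mei ∩ Yosef ∩ Ines ∩ Ugo: ∅.
Sofia ∩ Mei ∩ Yosef ∩ Ines ∩ Ugo ∩ Diego: ∅.
Sofia ∩ Mei ∩ Yosef ∩ Ines ∩ Ugo ∩ Diego ∩ Freya: ∅.
There is no time when everyone is free.
No common window is at least 45 minutes long.

none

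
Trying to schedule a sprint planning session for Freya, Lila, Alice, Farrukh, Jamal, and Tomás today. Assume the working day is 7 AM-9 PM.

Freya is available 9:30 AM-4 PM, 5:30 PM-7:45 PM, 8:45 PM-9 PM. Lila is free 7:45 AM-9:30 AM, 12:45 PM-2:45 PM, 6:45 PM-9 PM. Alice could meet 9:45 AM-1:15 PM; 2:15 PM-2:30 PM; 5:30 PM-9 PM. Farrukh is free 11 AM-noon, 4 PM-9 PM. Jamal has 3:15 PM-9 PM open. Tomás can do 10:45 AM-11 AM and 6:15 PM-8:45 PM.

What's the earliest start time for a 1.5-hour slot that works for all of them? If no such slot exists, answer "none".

Freya ∩ Lila: 12:45-14:45, 18:45-19:45, 20:45-21:00.
Freya ∩ Lila ∩ Alice: 12:45-13:15, 14:15-14:30, 18:45-19:45, 20:45-21:00.
Freya ∩ Lila ∩ Alice ∩ Farrukh: 18:45-19:45, 20:45-21:00.
Freya ∩ Lila ∩ Alice ∩ Farrukh ∩ Jamal: 18:45-19:45, 20:45-21:00.
Freya ∩ Lila ∩ Alice ∩ Farrukh ∩ Jamal ∩ Tomás: 18:45-19:45.
No common window is at least 90 minutes long.

none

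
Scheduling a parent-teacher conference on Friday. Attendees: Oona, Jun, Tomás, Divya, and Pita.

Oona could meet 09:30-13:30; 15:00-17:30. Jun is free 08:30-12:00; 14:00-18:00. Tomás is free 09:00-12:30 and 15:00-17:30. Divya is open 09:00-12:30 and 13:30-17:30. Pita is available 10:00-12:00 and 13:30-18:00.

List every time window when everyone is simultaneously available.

Oona ∩ Jun: 09:30-12:00, 15:00-17:30.
Oona ∩ Jun ∩ Tomás: 09:30-12:00, 15:00-17:30.
Oona ∩ Jun ∩ Tomás ∩ Divya: 09:30-12:00, 15:00-17:30.
Oona ∩ Jun ∩ Tomás ∩ Divya ∩ Pita: 10:00-12:00, 15:00-17:30.

10:00-12:00, 15:00-17:30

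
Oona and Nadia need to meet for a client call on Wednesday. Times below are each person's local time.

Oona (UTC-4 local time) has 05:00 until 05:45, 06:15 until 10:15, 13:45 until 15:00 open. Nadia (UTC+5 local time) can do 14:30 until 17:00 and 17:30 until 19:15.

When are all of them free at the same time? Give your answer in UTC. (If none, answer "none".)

Oona in UTC: 09:00-09:45, 10:15-14:15, 17:45-19:00 (add 4h to convert from UTC-4).
Nadia in UTC: 09:30-12:00, 12:30-14:15 (subtract 5h to convert from UTC+5).
Oona ∩ Nadia: 09:30-09:45, 10:15-12:00, 12:30-14:15.

09:30-09:45, 10:15-12:00, 12:30-14:15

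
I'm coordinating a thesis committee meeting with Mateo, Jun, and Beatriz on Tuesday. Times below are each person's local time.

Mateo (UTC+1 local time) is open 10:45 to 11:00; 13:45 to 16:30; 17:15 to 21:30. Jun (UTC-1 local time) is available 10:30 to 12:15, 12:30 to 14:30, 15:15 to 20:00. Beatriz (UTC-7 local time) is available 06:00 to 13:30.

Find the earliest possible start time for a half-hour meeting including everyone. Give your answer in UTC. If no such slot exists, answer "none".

13:30

Mateo in UTC: 09:45-10:00, 12:45-15:30, 16:15-20:30 (subtract 1h to convert from UTC+1).
Jun in UTC: 11:30-13:15, 13:30-15:30, 16:15-21:00 (add 1h to convert from UTC-1).
Beatriz in UTC: 13:00-20:30 (add 7h to convert from UTC-7).
Mateo ∩ Jun: 12:45-13:15, 13:30-15:30, 16:15-20:30.
Mateo ∩ Jun ∩ Beatriz: 13:00-13:15, 13:30-15:30, 16:15-20:30.
The first common window of at least 30 minutes is 13:30-15:30, so the earliest start is 13:30.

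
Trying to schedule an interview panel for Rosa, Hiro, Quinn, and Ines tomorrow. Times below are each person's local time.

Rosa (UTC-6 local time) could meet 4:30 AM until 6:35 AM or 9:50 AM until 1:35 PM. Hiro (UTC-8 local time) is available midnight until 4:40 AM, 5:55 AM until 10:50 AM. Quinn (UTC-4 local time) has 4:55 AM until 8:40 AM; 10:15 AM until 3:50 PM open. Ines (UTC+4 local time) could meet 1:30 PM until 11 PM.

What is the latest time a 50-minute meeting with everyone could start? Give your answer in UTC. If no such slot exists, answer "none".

Rosa in UTC: 10:30-12:35, 15:50-19:35 (add 6h to convert from UTC-6).
Hiro in UTC: 08:00-12:40, 13:55-18:50 (add 8h to convert from UTC-8).
Quinn in UTC: 08:55-12:40, 14:15-19:50 (add 4h to convert from UTC-4).
Ines in UTC: 09:30-19:00 (subtract 4h to convert from UTC+4).
Rosa ∩ Hiro: 10:30-12:35, 15:50-18:50.
Rosa ∩ Hiro ∩ Quinn: 10:30-12:35, 15:50-18:50.
Rosa ∩ Hiro ∩ Quinn ∩ Ines: 10:30-12:35, 15:50-18:50.
The last common window of at least 50 minutes is 15:50-18:50; a 50-minute meeting can start as late as 18:00 and still end by 18:50.

18:00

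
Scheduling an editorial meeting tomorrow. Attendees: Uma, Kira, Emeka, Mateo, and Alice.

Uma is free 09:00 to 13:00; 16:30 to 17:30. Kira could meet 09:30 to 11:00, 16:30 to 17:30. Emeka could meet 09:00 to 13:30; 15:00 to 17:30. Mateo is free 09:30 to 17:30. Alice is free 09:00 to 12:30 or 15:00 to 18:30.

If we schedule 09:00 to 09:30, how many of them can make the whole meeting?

3

Uma, Emeka, and Alice can make the full 09:00-09:30 slot — that's 3.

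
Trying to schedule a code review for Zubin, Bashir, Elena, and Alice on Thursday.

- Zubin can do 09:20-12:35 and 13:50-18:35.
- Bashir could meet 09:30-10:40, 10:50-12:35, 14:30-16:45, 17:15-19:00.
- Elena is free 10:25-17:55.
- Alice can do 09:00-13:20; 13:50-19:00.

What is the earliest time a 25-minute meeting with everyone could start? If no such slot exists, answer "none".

Zubin ∩ Bashir: 09:30-10:40, 10:50-12:35, 14:30-16:45, 17:15-18:35.
Zubin ∩ Bashir ∩ Elena: 10:25-10:40, 10:50-12:35, 14:30-16:45, 17:15-17:55.
Zubin ∩ Bashir ∩ Elena ∩ Alice: 10:25-10:40, 10:50-12:35, 14:30-16:45, 17:15-17:55.
The first common window of at least 25 minutes is 10:50-12:35, so the earliest start is 10:50.

10:50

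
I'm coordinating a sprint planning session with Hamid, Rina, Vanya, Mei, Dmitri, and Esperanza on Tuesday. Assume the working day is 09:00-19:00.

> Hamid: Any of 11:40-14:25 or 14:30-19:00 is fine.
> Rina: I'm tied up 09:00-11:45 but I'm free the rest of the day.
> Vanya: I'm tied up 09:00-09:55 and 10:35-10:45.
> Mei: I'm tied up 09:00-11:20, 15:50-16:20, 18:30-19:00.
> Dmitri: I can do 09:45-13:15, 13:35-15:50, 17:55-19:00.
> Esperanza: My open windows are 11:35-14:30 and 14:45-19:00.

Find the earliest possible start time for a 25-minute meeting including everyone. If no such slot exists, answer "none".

Hamid free: 11:40-14:25, 14:30-19:00.
Rina free: 11:45-19:00 (invert busy blocks within the working day).
Vanya free: 09:55-10:35, 10:45-19:00 (invert busy blocks within the working day).
Mei free: 11:20-15:50, 16:20-18:30 (invert busy blocks within the working day).
Dmitri free: 09:45-13:15, 13:35-15:50, 17:55-19:00.
Esperanza free: 11:35-14:30, 14:45-19:00.
Hamid ∩ Rina: 11:45-14:25, 14:30-19:00.
Hamid ∩ Rina ∩ Vanya: 11:45-14:25, 14:30-19:00.
Hamid ∩ Rina ∩ Vanya ∩ Mei: 11:45-14:25, 14:30-15:50, 16:20-18:30.
Hamid ∩ Rina ∩ Vanya ∩ Mei ∩ Dmitri: 11:45-13:15, 13:35-14:25, 14:30-15:50, 17:55-18:30.
Hamid ∩ Rina ∩ Vanya ∩ Mei ∩ Dmitri ∩ Esperanza: 11:45-13:15, 13:35-14:25, 14:45-15:50, 17:55-18:30.
The first common window of at least 25 minutes is 11:45-13:15, so the earliest start is 11:45.

11:45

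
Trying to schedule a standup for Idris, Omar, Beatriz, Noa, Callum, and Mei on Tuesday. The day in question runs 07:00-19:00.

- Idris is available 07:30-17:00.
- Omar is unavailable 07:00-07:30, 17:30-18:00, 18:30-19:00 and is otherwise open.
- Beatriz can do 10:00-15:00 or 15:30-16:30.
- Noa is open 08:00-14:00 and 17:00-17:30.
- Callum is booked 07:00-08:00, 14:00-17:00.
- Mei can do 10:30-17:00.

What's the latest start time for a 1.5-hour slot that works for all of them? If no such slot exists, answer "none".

12:30

Idris free: 07:30-17:00.
Omar free: 07:30-17:30, 18:00-18:30 (invert busy blocks within the working day).
Beatriz free: 10:00-15:00, 15:30-16:30.
Noa free: 08:00-14:00, 17:00-17:30.
Callum free: 08:00-14:00, 17:00-19:00 (invert busy blocks within the working day).
Mei free: 10:30-17:00.
Idris ∩ Omar: 07:30-17:00.
Idris ∩ Omar ∩ Beatriz: 10:00-15:00, 15:30-16:30.
Idris ∩ Omar ∩ Beatriz ∩ Noa: 10:00-14:00.
Idris ∩ Omar ∩ Beatriz ∩ Noa ∩ Callum: 10:00-14:00.
Idris ∩ Omar ∩ Beatriz ∩ Noa ∩ Callum ∩ Mei: 10:30-14:00.
So the common availability across everyone is 10:30-14:00.
The last common window of at least 90 minutes is 10:30-14:00; a 90-minute meeting can start as late as 12:30 and still end by 14:00.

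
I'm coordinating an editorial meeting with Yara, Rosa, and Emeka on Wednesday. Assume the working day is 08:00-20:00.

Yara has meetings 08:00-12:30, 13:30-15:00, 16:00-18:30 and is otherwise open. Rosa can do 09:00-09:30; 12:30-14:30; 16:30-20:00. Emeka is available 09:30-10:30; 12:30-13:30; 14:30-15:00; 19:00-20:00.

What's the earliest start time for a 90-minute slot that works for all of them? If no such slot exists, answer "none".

Yara free: 12:30-13:30, 15:00-16:00, 18:30-20:00 (invert busy blocks within the working day).
Rosa free: 09:00-09:30, 12:30-14:30, 16:30-20:00.
Emeka free: 09:30-10:30, 12:30-13:30, 14:30-15:00, 19:00-20:00.
Yara ∩ Rosa: 12:30-13:30, 18:30-20:00.
Yara ∩ Rosa ∩ Emeka: 12:30-13:30, 19:00-20:00.
So the common availability across everyone is 12:30-13:30, 19:00-20:00.
No common window is at least 90 minutes long.

none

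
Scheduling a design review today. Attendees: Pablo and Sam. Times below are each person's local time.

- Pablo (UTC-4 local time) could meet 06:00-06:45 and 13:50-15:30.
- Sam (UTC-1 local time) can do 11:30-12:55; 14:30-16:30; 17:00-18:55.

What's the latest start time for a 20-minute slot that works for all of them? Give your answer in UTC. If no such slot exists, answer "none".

Pablo in UTC: 10:00-10:45, 17:50-19:30 (add 4h to convert from UTC-4).
Sam in UTC: 12:30-13:55, 15:30-17:30, 18:00-19:55 (add 1h to convert from UTC-1).
Pablo ∩ Sam: 18:00-19:30.
The last common window of at least 20 minutes is 18:00-19:30; a 20-minute meeting can start as late as 19:10 and still end by 19:30.

19:10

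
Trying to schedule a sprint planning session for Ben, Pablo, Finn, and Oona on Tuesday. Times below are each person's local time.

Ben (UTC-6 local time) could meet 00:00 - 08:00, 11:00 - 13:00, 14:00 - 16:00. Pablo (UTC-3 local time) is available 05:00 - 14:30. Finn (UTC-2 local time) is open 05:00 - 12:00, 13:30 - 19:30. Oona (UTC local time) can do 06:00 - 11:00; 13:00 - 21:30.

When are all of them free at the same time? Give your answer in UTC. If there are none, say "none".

Ben in UTC: 06:00-14:00, 17:00-19:00, 20:00-22:00 (add 6h to convert from UTC-6).
Pablo in UTC: 08:00-17:30 (add 3h to convert from UTC-3).
Finn in UTC: 07:00-14:00, 15:30-21:30 (add 2h to convert from UTC-2).
Oona in UTC: 06:00-11:00, 13:00-21:30.
Ben ∩ Pablo: 08:00-14:00, 17:00-17:30.
Ben ∩ Pablo ∩ Finn: 08:00-14:00, 17:00-17:30.
Ben ∩ Pablo ∩ Finn ∩ Oona: 08:00-11:00, 13:00-14:00, 17:00-17:30.
Those are the intersection windows.

08:00-11:00, 13:00-14:00, 17:00-17:30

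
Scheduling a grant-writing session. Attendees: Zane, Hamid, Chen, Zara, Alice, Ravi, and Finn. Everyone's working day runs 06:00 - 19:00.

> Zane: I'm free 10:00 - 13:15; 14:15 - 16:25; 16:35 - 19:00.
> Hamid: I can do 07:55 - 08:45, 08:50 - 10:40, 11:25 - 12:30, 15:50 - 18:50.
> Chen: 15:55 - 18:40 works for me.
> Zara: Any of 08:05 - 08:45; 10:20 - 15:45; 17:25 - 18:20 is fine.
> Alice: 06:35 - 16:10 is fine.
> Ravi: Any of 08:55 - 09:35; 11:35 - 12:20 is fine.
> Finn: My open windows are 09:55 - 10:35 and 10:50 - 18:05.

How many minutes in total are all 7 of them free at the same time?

0

Zane ∩ Hamid: 10:00-10:40, 11:25-12:30, 15:50-16:25, 16:35-18:50.
Zane ∩ Hamid ∩ Chen: 15:55-16:25, 16:35-18:40.
Zane ∩ Hamid ∩ Chen ∩ Zara: 17:25-18:20.
Zane ∩ Hamid ∩ Chen ∩ Zara ∩ Alice: ∅.
Zane ∩ Hamid ∩ Chen ∩ Zara ∩ Alice ∩ Ravi: ∅.
Zane ∩ Hamid ∩ Chen ∩ Zara ∩ Alice ∩ Ravi ∩ Finn: ∅.
There is no time when everyone is free.
There is no common window, so the total is 0 minutes.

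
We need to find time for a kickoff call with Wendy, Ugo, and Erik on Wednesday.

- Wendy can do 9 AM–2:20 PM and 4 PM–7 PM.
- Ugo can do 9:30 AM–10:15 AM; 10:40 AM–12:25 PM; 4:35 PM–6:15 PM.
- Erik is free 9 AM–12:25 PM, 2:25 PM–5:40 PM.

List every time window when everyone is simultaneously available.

09:30-10:15, 10:40-12:25, 16:35-17:40

Wendy ∩ Ugo: 09:30-10:15, 10:40-12:25, 16:35-18:15.
Wendy ∩ Ugo ∩ Erik: 09:30-10:15, 10:40-12:25, 16:35-17:40.
Those are the intersection windows.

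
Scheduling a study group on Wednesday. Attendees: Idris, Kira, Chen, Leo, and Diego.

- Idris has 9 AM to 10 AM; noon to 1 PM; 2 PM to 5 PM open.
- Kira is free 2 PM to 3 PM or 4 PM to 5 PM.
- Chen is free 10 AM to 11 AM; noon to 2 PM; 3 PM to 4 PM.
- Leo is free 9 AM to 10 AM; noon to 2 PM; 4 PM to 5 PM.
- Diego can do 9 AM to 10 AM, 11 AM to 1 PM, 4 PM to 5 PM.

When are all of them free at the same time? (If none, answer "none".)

Idris ∩ Kira: 14:00-15:00, 16:00-17:00.
Idris ∩ Kira ∩ Chen: ∅.
Idris ∩ Kira ∩ Chen ∩ Leo: ∅.
Idris ∩ Kira ∩ Chen ∩ Leo ∩ Diego: ∅.
There is no time when everyone is free.

none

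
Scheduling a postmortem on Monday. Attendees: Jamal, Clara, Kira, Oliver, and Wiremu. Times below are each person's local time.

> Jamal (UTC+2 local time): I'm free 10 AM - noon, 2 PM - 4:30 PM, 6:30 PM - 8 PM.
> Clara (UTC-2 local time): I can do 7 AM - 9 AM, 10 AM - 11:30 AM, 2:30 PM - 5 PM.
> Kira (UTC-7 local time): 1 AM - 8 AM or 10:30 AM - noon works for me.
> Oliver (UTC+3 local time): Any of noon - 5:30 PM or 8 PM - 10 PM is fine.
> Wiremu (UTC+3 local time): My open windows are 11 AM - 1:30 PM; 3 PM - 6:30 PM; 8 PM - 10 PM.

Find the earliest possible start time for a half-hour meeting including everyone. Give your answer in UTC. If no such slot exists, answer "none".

Jamal in UTC: 08:00-10:00, 12:00-14:30, 16:30-18:00 (subtract 2h to convert from UTC+2).
Clara in UTC: 09:00-11:00, 12:00-13:30, 16:30-19:00 (add 2h to convert from UTC-2).
Kira in UTC: 08:00-15:00, 17:30-19:00 (add 7h to convert from UTC-7).
Oliver in UTC: 09:00-14:30, 17:00-19:00 (subtract 3h to convert from UTC+3).
Wiremu in UTC: 08:00-10:30, 12:00-15:30, 17:00-19:00 (subtract 3h to convert from UTC+3).
Jamal ∩ Clara: 09:00-10:00, 12:00-13:30, 16:30-18:00.
Jamal ∩ Clara ∩ Kira: 09:00-10:00, 12:00-13:30, 17:30-18:00.
Jamal ∩ Clara ∩ Kira ∩ Oliver: 09:00-10:00, 12:00-13:30, 17:30-18:00.
Jamal ∩ Clara ∩ Kira ∩ Oliver ∩ Wiremu: 09:00-10:00, 12:00-13:30, 17:30-18:00.
So the common availability across everyone is 09:00-10:00, 12:00-13:30, 17:30-18:00.
The first common window of at least 30 minutes is 09:00-10:00, so the earliest start is 09:00.

09:00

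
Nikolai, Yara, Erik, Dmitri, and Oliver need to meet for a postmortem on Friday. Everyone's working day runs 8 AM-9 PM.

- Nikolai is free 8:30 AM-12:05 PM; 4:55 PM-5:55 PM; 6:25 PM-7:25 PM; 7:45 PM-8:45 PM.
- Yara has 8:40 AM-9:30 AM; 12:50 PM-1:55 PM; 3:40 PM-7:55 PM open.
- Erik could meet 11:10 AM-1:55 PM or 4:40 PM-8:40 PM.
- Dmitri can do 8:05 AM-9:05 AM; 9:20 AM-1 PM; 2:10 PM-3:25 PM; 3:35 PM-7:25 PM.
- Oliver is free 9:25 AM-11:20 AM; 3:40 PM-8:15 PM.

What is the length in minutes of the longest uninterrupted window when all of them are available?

Nikolai ∩ Yara: 08:40-09:30, 16:55-17:55, 18:25-19:25, 19:45-19:55.
Nikolai ∩ Yara ∩ Erik: 16:55-17:55, 18:25-19:25, 19:45-19:55.
Nikolai ∩ Yara ∩ Erik ∩ Dmitri: 16:55-17:55, 18:25-19:25.
Nikolai ∩ Yara ∩ Erik ∩ Dmitri ∩ Oliver: 16:55-17:55, 18:25-19:25.
The longest is 16:55-17:55 at 60 minutes.

60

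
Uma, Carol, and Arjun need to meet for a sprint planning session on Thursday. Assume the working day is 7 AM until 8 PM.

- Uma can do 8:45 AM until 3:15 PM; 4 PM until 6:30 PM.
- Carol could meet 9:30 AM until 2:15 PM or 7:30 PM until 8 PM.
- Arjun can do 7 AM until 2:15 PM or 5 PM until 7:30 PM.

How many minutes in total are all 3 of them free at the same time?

285

Uma ∩ Carol: 09:30-14:15.
Uma ∩ Carol ∩ Arjun: 09:30-14:15.
That's a single block of 285 minutes.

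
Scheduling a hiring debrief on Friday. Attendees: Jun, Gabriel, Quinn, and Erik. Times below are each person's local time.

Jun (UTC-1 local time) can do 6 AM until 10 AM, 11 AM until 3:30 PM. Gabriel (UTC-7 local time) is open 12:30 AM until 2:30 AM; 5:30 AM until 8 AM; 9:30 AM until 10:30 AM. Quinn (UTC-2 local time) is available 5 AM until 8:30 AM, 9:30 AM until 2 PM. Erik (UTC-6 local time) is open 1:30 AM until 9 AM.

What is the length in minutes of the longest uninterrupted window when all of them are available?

150

Jun in UTC: 07:00-11:00, 12:00-16:30 (add 1h to convert from UTC-1).
Gabriel in UTC: 07:30-09:30, 12:30-15:00, 16:30-17:30 (add 7h to convert from UTC-7).
Quinn in UTC: 07:00-10:30, 11:30-16:00 (add 2h to convert from UTC-2).
Erik in UTC: 07:30-15:00 (add 6h to convert from UTC-6).
Jun ∩ Gabriel: 07:30-09:30, 12:30-15:00.
Jun ∩ Gabriel ∩ Quinn: 07:30-09:30, 12:30-15:00.
Jun ∩ Gabriel ∩ Quinn ∩ Erik: 07:30-09:30, 12:30-15:00.
The longest is 12:30-15:00 at 150 minutes.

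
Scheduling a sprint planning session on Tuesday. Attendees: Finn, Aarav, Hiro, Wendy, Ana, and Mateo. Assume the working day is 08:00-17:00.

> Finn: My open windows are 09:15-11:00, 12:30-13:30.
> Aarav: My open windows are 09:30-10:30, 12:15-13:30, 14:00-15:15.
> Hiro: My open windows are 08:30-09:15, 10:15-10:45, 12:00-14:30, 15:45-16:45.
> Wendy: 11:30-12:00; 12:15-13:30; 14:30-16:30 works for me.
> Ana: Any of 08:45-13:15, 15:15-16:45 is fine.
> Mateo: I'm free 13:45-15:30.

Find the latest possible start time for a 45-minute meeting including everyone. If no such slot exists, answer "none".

Finn ∩ Aarav: 09:30-10:30, 12:30-13:30.
Finn ∩ Aarav ∩ Hiro: 10:15-10:30, 12:30-13:30.
Finn ∩ Aarav ∩ Hiro ∩ Wendy: 12:30-13:30.
Finn ∩ Aarav ∩ Hiro ∩ Wendy ∩ Ana: 12:30-13:15.
Finn ∩ Aarav ∩ Hiro ∩ Wendy ∩ Ana ∩ Mateo: ∅.
There is no time when everyone is free.
No common window is at least 45 minutes long.

none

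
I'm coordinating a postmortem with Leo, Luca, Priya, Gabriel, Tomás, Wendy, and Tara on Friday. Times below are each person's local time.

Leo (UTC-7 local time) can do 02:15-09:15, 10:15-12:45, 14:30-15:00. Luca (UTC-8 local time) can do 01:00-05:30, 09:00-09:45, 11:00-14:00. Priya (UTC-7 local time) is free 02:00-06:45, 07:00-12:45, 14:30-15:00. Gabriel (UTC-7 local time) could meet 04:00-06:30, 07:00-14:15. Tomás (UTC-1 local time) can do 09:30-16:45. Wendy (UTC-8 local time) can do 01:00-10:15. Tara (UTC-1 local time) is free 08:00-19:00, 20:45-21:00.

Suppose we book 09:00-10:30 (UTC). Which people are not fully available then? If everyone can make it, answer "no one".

Gabriel, Leo, Tomás

Leo in UTC: 09:15-16:15, 17:15-19:45, 21:30-22:00 (add 7h to convert from UTC-7).
Luca in UTC: 09:00-13:30, 17:00-17:45, 19:00-22:00 (add 8h to convert from UTC-8).
Priya in UTC: 09:00-13:45, 14:00-19:45, 21:30-22:00 (add 7h to convert from UTC-7).
Gabriel in UTC: 11:00-13:30, 14:00-21:15 (add 7h to convert from UTC-7).
Tomás in UTC: 10:30-17:45 (add 1h to convert from UTC-1).
Wendy in UTC: 09:00-18:15 (add 8h to convert from UTC-8).
Tara in UTC: 09:00-20:00, 21:45-22:00 (add 1h to convert from UTC-1).
Leo: not fully free for 09:00-10:30. Luca: free for 09:00-10:30. Priya: free for 09:00-10:30. Gabriel: not fully free for 09:00-10:30. Tomás: not fully free for 09:00-10:30. Wendy: free for 09:00-10:30. Tara: free for 09:00-10:30.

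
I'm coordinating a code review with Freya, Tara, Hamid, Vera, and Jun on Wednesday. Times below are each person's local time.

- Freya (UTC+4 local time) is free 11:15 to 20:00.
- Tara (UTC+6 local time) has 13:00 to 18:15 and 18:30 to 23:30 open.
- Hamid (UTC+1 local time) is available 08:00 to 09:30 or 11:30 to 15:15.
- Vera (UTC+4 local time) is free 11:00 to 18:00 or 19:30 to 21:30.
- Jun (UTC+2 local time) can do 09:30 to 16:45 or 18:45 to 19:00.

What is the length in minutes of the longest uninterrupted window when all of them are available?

Freya in UTC: 07:15-16:00 (subtract 4h to convert from UTC+4).
Tara in UTC: 07:00-12:15, 12:30-17:30 (subtract 6h to convert from UTC+6).
Hamid in UTC: 07:00-08:30, 10:30-14:15 (subtract 1h to convert from UTC+1).
Vera in UTC: 07:00-14:00, 15:30-17:30 (subtract 4h to convert from UTC+4).
Jun in UTC: 07:30-14:45, 16:45-17:00 (subtract 2h to convert from UTC+2).
Freya ∩ Tara: 07:15-12:15, 12:30-16:00.
Freya ∩ Tara ∩ Hamid: 07:15-08:30, 10:30-12:15, 12:30-14:15.
Freya ∩ Tara ∩ Hamid ∩ Vera: 07:15-08:30, 10:30-12:15, 12:30-14:00.
Freya ∩ Tara ∩ Hamid ∩ Vera ∩ Jun: 07:30-08:30, 10:30-12:15, 12:30-14:00.
The longest is 10:30-12:15 at 105 minutes.

105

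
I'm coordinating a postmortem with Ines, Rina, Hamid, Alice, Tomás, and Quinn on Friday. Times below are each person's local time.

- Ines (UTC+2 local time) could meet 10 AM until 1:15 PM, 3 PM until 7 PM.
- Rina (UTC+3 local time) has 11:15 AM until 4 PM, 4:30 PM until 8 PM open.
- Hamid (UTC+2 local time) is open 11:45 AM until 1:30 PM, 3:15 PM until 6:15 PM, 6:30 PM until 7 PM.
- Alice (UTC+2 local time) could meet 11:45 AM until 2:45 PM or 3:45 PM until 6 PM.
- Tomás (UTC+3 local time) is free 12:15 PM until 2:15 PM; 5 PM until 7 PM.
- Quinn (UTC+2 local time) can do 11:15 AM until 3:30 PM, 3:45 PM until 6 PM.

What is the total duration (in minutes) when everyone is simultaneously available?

210

Ines in UTC: 08:00-11:15, 13:00-17:00 (subtract 2h to convert from UTC+2).
Rina in UTC: 08:15-13:00, 13:30-17:00 (subtract 3h to convert from UTC+3).
Hamid in UTC: 09:45-11:30, 13:15-16:15, 16:30-17:00 (subtract 2h to convert from UTC+2).
Alice in UTC: 09:45-12:45, 13:45-16:00 (subtract 2h to convert from UTC+2).
Tomás in UTC: 09:15-11:15, 14:00-16:00 (subtract 3h to convert from UTC+3).
Quinn in UTC: 09:15-13:30, 13:45-16:00 (subtract 2h to convert from UTC+2).
Ines ∩ Rina: 08:15-11:15, 13:30-17:00.
Ines ∩ Rina ∩ Hamid: 09:45-11:15, 13:30-16:15, 16:30-17:00.
Ines ∩ Rina ∩ Hamid ∩ Alice: 09:45-11:15, 13:45-16:00.
Ines ∩ Rina ∩ Hamid ∩ Alice ∩ Tomás: 09:45-11:15, 14:00-16:00.
Ines ∩ Rina ∩ Hamid ∩ Alice ∩ Tomás ∩ Quinn: 09:45-11:15, 14:00-16:00.
Summing the common windows: 90 + 120 = 210 minutes.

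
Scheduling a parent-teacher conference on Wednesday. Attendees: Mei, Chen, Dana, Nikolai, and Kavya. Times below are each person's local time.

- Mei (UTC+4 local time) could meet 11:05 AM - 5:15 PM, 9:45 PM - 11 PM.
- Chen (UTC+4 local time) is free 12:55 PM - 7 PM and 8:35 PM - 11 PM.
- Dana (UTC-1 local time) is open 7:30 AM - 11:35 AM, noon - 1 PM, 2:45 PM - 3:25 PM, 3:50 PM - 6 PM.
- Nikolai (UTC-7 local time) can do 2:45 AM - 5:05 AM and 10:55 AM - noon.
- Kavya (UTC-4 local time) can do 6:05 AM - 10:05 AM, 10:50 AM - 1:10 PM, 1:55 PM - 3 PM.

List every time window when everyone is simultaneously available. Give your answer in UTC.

10:05-12:05, 17:55-19:00

Mei in UTC: 07:05-13:15, 17:45-19:00 (subtract 4h to convert from UTC+4).
Chen in UTC: 08:55-15:00, 16:35-19:00 (subtract 4h to convert from UTC+4).
Dana in UTC: 08:30-12:35, 13:00-14:00, 15:45-16:25, 16:50-19:00 (add 1h to convert from UTC-1).
Nikolai in UTC: 09:45-12:05, 17:55-19:00 (add 7h to convert from UTC-7).
Kavya in UTC: 10:05-14:05, 14:50-17:10, 17:55-19:00 (add 4h to convert from UTC-4).
Mei ∩ Chen: 08:55-13:15, 17:45-19:00.
Mei ∩ Chen ∩ Dana: 08:55-12:35, 13:00-13:15, 17:45-19:00.
Mei ∩ Chen ∩ Dana ∩ Nikolai: 09:45-12:05, 17:55-19:00.
Mei ∩ Chen ∩ Dana ∩ Nikolai ∩ Kavya: 10:05-12:05, 17:55-19:00.
So the common availability across everyone is 10:05-12:05, 17:55-19:00.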